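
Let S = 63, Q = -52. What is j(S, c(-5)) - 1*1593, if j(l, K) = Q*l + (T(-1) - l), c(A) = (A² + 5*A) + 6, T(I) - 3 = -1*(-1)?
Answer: -4928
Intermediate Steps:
T(I) = 4 (T(I) = 3 - 1*(-1) = 3 + 1 = 4)
c(A) = 6 + A² + 5*A
j(l, K) = 4 - 53*l (j(l, K) = -52*l + (4 - l) = 4 - 53*l)
j(S, c(-5)) - 1*1593 = (4 - 53*63) - 1*1593 = (4 - 3339) - 1593 = -3335 - 1593 = -4928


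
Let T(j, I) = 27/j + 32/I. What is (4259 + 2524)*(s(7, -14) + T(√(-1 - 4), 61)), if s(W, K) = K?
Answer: -5575626/61 - 183141*I*√5/5 ≈ -91404.0 - 81903.0*I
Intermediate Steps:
(4259 + 2524)*(s(7, -14) + T(√(-1 - 4), 61)) = (4259 + 2524)*(-14 + (27/(√(-1 - 4)) + 32/61)) = 6783*(-14 + (27/(√(-5)) + 32*(1/61))) = 6783*(-14 + (27/((I*√5)) + 32/61)) = 6783*(-14 + (27*(-I*√5/5) + 32/61)) = 6783*(-14 + (-27*I*√5/5 + 32/61)) = 6783*(-14 + (32/61 - 27*I*√5/5)) = 6783*(-822/61 - 27*I*√5/5) = -5575626/61 - 183141*I*√5/5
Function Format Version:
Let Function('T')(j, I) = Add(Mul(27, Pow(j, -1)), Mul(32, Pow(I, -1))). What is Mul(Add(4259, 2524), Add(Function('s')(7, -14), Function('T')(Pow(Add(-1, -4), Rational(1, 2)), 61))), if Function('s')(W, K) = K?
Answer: Add(Rational(-5575626, 61), Mul(Rational(-183141, 5), I, Pow(5, Rational(1, 2)))) ≈ Add(-91404., Mul(-81903., I))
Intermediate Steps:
Mul(Add(4259, 2524), Add(Function('s')(7, -14), Function('T')(Pow(Add(-1, -4), Rational(1, 2)), 61))) = Mul(Add(4259, 2524), Add(-14, Add(Mul(27, Pow(Pow(Add(-1, -4), Rational(1, 2)), -1)), Mul(32, Pow(61, -1))))) = Mul(6783, Add(-14, Add(Mul(27, Pow(Pow(-5, Rational(1, 2)), -1)), Mul(32, Rational(1, 61))))) = Mul(6783, Add(-14, Add(Mul(27, Pow(Mul(I, Pow(5, Rational(1, 2))), -1)), Rational(32, 61)))) = Mul(6783, Add(-14, Add(Mul(27, Mul(Rational(-1, 5), I, Pow(5, Rational(1, 2)))), Rational(32, 61)))) = Mul(6783, Add(-14, Add(Mul(Rational(-27, 5), I, Pow(5, Rational(1, 2))), Rational(32, 61)))) = Mul(6783, Add(-14, Add(Rational(32, 61), Mul(Rational(-27, 5), I, Pow(5, Rational(1, 2)))))) = Mul(6783, Add(Rational(-822, 61), Mul(Rational(-27, 5), I, Pow(5, Rational(1, 2))))) = Add(Rational(-5575626, 61), Mul(Rational(-183141, 5), I, Pow(5, Rational(1, 2))))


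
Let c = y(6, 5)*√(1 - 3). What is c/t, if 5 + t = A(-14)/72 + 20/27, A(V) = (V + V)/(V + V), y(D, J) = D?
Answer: -1296*I*√2/917 ≈ -1.9987*I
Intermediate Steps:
A(V) = 1 (A(V) = (2*V)/((2*V)) = (2*V)*(1/(2*V)) = 1)
c = 6*I*√2 (c = 6*√(1 - 3) = 6*√(-2) = 6*(I*√2) = 6*I*√2 ≈ 8.4853*I)
t = -917/216 (t = -5 + (1/72 + 20/27) = -5 + 163/216 = -917/216 ≈ -4.2454)
c/t = (6*I*√2)/(-917/216) = (6*I*√2)*(-216/917) = -1296*I*√2/917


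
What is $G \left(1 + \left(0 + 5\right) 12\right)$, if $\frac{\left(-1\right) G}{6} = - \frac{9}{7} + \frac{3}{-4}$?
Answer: $\frac{10431}{14} \approx 745.07$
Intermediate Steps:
$G = \frac{171}{14}$ ($G = - 6 \left(- \frac{9}{7} + \frac{3}{-4}\right) = - 6 \left(\left(-9\right) \frac{1}{7} + 3 \left(- \frac{1}{4}\right)\right) = - 6 \left(- \frac{9}{7} - \frac{3}{4}\right) = \left(-6\right) \left(- \frac{57}{28}\right) = \frac{171}{14} \approx 12.214$)
$G \left(1 + \left(0 + 5\right) 12\right) = \frac{171 \left(1 + \left(0 + 5\right) 12\right)}{14} = \frac{171 \left(1 + 5 \cdot 12\right)}{14} = \frac{171 \left(1 + 60\right)}{14} = \frac{171}{14} \cdot 61 = \frac{10431}{14}$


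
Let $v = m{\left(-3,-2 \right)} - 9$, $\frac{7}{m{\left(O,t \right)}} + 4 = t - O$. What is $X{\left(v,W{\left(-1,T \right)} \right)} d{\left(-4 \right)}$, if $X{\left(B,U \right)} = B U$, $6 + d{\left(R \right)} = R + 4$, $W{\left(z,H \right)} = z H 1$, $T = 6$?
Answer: $-408$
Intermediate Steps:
$m{\left(O,t \right)} = \frac{7}{-4 + t - O}$ ($m{\left(O,t \right)} = \frac{7}{-4 - \left(O - t\right)} = \frac{7}{-4 + t - O}$)
$W{\left(z,H \right)} = H z$ ($W{\left(z,H \right)} = H z 1 = H z$)
$d{\left(R \right)} = -2 + R$ ($d{\left(R \right)} = -6 + \left(R + 4\right) = -6 + \left(4 + R\right) = -2 + R$)
$v = - \frac{34}{3}$ ($v = \frac{7}{-4 - 2 - -3} - 9 = \frac{7}{-4 - 2 + 3} - 9 = \frac{7}{-3} - 9 = 7 \left(- \frac{1}{3}\right) - 9 = - \frac{7}{3} - 9 = - \frac{34}{3} \approx -11.333$)
$X{\left(v,W{\left(-1,T \right)} \right)} d{\left(-4 \right)} = - \frac{34 \cdot 6 \left(-1\right)}{3} \left(-2 - 4\right) = \left(- \frac{34}{3}\right) \left(-6\right) \left(-6\right) = 68 \left(-6\right) = -408$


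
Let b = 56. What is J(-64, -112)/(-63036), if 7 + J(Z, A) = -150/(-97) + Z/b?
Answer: 1493/14267148 ≈ 0.00010465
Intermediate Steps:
J(Z, A) = -529/97 + Z/56 (J(Z, A) = -7 + (-150/(-97) + Z/56) = -7 + (-150*(-1/97) + Z*(1/56)) = -7 + (150/97 + Z/56) = -529/97 + Z/56)
J(-64, -112)/(-63036) = (-529/97 + (1/56)*(-64))/(-63036) = (-529/97 - 8/7)*(-1/63036) = -4479/679*(-1/63036) = 1493/14267148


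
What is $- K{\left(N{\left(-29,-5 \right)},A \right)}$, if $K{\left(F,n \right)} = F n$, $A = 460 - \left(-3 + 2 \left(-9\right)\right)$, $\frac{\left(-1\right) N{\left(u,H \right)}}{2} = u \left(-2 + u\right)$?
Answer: $864838$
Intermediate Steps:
$N{\left(u,H \right)} = - 2 u \left(-2 + u\right)$
$A = 481$ ($A = 460 - \left(-3 - 18\right) = 460 - -21 = 460 + 21 = 481$)
$- K{\left(N{\left(-29,-5 \right)},A \right)} = - 2 \left(-29\right) \left(2 - -29\right) 481 = - 2 \left(-29\right) \left(2 + 29\right) 481 = - 2 \left(-29\right) 31 \cdot 481 = - \left(-1798\right) 481 = \left(-1\right) \left(-864838\right) = 864838$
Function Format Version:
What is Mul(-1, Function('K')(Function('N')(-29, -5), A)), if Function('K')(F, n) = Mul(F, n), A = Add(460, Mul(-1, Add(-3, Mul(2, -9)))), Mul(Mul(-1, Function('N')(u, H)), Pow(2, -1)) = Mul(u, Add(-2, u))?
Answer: 864838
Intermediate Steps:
Function('N')(u, H) = Mul(-2, u, Add(-2, u)) (Function('N')(u, H) = Mul(-2, Mul(u, Add(-2, u))) = Mul(-2, u, Add(-2, u)))
A = 481 (A = Add(460, Mul(-1, Add(-3, -18))) = Add(460, Mul(-1, -21)) = Add(460, 21) = 481)
Mul(-1, Function('K')(Function('N')(-29, -5), A)) = Mul(-1, Mul(Mul(2, -29, Add(2, Mul(-1, -29))), 481)) = Mul(-1, Mul(Mul(2, -29, Add(2, 29)), 481)) = Mul(-1, Mul(Mul(2, -29, 31), 481)) = Mul(-1, Mul(-1798, 481)) = Mul(-1, -864838) = 864838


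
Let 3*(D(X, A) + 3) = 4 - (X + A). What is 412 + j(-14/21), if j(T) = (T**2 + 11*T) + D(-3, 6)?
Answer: 3622/9 ≈ 402.44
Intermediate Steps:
D(X, A) = -5/3 - A/3 - X/3 (D(X, A) = -3 + (4 - (X + A))/3 = -3 + (4 - (A + X))/3 = -3 + (4 + (-A - X))/3 = -3 + (4 - A - X)/3 = -3 + (4/3 - A/3 - X/3) = -5/3 - A/3 - X/3)
j(T) = -8/3 + T**2 + 11*T (j(T) = (T**2 + 11*T) + (-5/3 - 1/3*6 - 1/3*(-3)) = (T**2 + 11*T) + (-5/3 - 2 + 1) = (T**2 + 11*T) - 8/3 = -8/3 + T**2 + 11*T)
412 + j(-14/21) = 412 + (-8/3 + (-14/21)**2 + 11*(-14/21)) = 412 + (-8/3 + (-14*1/21)**2 + 11*(-14*1/21)) = 412 + (-8/3 + (-2/3)**2 + 11*(-2/3)) = 412 + (-8/3 + 4/9 - 22/3) = 412 - 86/9 = 3622/9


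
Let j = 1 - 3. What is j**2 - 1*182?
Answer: -178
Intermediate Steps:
j = -2
j**2 - 1*182 = (-2)**2 - 1*182 = 4 - 182 = -178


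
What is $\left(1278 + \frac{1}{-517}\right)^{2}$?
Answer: $\frac{436557525625}{267289} \approx 1.6333 \cdot 10^{6}$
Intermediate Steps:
$\left(1278 + \frac{1}{-517}\right)^{2} = \left(1278 - \frac{1}{517}\right)^{2} = \left(\frac{660725}{517}\right)^{2} = \frac{436557525625}{267289}$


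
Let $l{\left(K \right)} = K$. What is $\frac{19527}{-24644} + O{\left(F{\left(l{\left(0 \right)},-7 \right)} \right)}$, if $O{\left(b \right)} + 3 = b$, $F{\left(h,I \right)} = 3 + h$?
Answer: $- \frac{19527}{24644} \approx -0.79236$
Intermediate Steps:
$O{\left(b \right)} = -3 + b$
$\frac{19527}{-24644} + O{\left(F{\left(l{\left(0 \right)},-7 \right)} \right)} = \frac{19527}{-24644} + \left(-3 + \left(3 + 0\right)\right) = 19527 \left(- \frac{1}{24644}\right) + \left(-3 + 3\right) = - \frac{19527}{24644} + 0 = - \frac{19527}{24644}$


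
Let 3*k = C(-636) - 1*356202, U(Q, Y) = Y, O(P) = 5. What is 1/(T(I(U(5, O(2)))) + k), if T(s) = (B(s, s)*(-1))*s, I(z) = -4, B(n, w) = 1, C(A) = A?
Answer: -1/118942 ≈ -8.4075e-6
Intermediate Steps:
T(s) = -s (T(s) = (1*(-1))*s = -s)
k = -118946 (k = (-636 - 1*356202)/3 = (-636 - 356202)/3 = (⅓)*(-356838) = -118946)
1/(T(I(U(5, O(2)))) + k) = 1/(-1*(-4) - 118946) = 1/(4 - 118946) = 1/(-118942) = -1/118942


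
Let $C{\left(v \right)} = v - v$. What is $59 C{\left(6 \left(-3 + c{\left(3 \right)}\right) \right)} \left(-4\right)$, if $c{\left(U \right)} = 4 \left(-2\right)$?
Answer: $0$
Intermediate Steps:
$c{\left(U \right)} = -8$
$C{\left(v \right)} = 0$
$59 C{\left(6 \left(-3 + c{\left(3 \right)}\right) \right)} \left(-4\right) = 59 \cdot 0 \left(-4\right) = 59 \cdot 0 = 0$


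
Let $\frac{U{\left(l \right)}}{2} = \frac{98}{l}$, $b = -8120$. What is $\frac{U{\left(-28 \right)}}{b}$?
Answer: $\frac{1}{1160} \approx 0.00086207$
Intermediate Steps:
$U{\left(l \right)} = \frac{196}{l}$ ($U{\left(l \right)} = 2 \frac{98}{l} = \frac{196}{l}$)
$\frac{U{\left(-28 \right)}}{b} = \frac{196 \frac{1}{-28}}{-8120} = 196 \left(- \frac{1}{28}\right) \left(- \frac{1}{8120}\right) = \left(-7\right) \left(- \frac{1}{8120}\right) = \frac{1}{1160}$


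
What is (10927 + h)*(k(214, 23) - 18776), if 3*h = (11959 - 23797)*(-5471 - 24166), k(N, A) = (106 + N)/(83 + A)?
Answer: -116369993682072/53 ≈ -2.1957e+12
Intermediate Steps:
k(N, A) = (106 + N)/(83 + A)
h = 116947602 (h = ((11959 - 23797)*(-5471 - 24166))/3 = (-11838*(-29637))/3 = (⅓)*350842806 = 116947602)
(10927 + h)*(k(214, 23) - 18776) = (10927 + 116947602)*((106 + 214)/(83 + 23) - 18776) = 116958529*(320/106 - 18776) = 116958529*((1/106)*320 - 18776) = 116958529*(160/53 - 18776) = 116958529*(-994968/53) = -116369993682072/53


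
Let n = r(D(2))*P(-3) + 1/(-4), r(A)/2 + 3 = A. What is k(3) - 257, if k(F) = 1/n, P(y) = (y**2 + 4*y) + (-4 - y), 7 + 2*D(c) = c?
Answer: -44971/175 ≈ -256.98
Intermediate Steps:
D(c) = -7/2 + c/2
r(A) = -6 + 2*A
P(y) = -4 + y**2 + 3*y
n = 175/4 (n = (-6 + 2*(-7/2 + (1/2)*2))*(-4 + (-3)**2 + 3*(-3)) + 1/(-4) = (-6 + 2*(-7/2 + 1))*(-4 + 9 - 9) - 1/4 = (-6 + 2*(-5/2))*(-4) - 1/4 = (-6 - 5)*(-4) - 1/4 = -11*(-4) - 1/4 = 44 - 1/4 = 175/4 ≈ 43.750)
k(F) = 4/175 (k(F) = 1/(175/4) = 4/175)
k(3) - 257 = 4/175 - 257 = -44971/175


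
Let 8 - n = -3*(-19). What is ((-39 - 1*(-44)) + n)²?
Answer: 1936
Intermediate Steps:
n = -49 (n = 8 - (-3)*(-19) = 8 - 1*57 = 8 - 57 = -49)
((-39 - 1*(-44)) + n)² = ((-39 - 1*(-44)) - 49)² = ((-39 + 44) - 49)² = (5 - 49)² = (-44)² = 1936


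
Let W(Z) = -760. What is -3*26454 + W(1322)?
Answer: -80122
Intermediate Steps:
-3*26454 + W(1322) = -3*26454 - 760 = -79362 - 760 = -80122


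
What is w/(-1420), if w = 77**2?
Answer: -5929/1420 ≈ -4.1754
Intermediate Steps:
w = 5929
w/(-1420) = 5929/(-1420) = 5929*(-1/1420) = -5929/1420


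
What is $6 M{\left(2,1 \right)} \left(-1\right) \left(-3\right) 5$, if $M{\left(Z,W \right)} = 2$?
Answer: $180$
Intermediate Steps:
$6 M{\left(2,1 \right)} \left(-1\right) \left(-3\right) 5 = 6 \cdot 2 \left(-1\right) \left(-3\right) 5 = 12 \cdot 3 \cdot 5 = 12 \cdot 15 = 180$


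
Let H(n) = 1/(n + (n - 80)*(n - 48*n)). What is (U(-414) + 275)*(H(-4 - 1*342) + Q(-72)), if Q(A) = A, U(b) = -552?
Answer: 138171194629/6927958 ≈ 19944.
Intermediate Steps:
H(n) = 1/(n - 47*n*(-80 + n)) (H(n) = 1/(n + (-80 + n)*(-47*n)) = 1/(n - 47*n*(-80 + n)))
(U(-414) + 275)*(H(-4 - 1*342) + Q(-72)) = (-552 + 275)*(-1/((-4 - 1*342)*(-3761 + 47*(-4 - 1*342))) - 72) = -277*(-1/((-4 - 342)*(-3761 + 47*(-4 - 342))) - 72) = -277*(-1/(-346*(-3761 + 47*(-346))) - 72) = -277*(-1*(-1/346)/(-3761 - 16262) - 72) = -277*(-1*(-1/346)/(-20023) - 72) = -277*(-1*(-1/346)*(-1/20023) - 72) = -277*(-1/6927958 - 72) = -277*(-498812977/6927958) = 138171194629/6927958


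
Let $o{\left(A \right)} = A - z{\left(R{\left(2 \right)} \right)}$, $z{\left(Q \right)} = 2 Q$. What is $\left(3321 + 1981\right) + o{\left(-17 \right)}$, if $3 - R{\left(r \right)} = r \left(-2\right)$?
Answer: $5271$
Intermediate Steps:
$R{\left(r \right)} = 3 + 2 r$ ($R{\left(r \right)} = 3 - r \left(-2\right) = 3 - - 2 r = 3 + 2 r$)
$o{\left(A \right)} = -14 + A$ ($o{\left(A \right)} = A - 2 \left(3 + 2 \cdot 2\right) = A - 2 \left(3 + 4\right) = A - 2 \cdot 7 = A - 14 = -14 + A$)
$\left(3321 + 1981\right) + o{\left(-17 \right)} = \left(3321 + 1981\right) - 31 = 5302 - 31 = 5271$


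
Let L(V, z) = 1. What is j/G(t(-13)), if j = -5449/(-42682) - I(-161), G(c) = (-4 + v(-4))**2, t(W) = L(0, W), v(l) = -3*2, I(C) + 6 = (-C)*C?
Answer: 1106621663/4268200 ≈ 259.27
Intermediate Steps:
I(C) = -6 - C**2 (I(C) = -6 + (-C)*C = -6 - C**2)
v(l) = -6
t(W) = 1
G(c) = 100 (G(c) = (-4 - 6)**2 = (-10)**2 = 100)
j = 1106621663/42682 (j = -5449/(-42682) - (-6 - 1*(-161)**2) = -5449*(-1/42682) - (-6 - 1*25921) = 5449/42682 - (-6 - 25921) = 5449/42682 - 1*(-25927) = 5449/42682 + 25927 = 1106621663/42682 ≈ 25927.)
j/G(t(-13)) = (1106621663/42682)/100 = (1106621663/42682)*(1/100) = 1106621663/4268200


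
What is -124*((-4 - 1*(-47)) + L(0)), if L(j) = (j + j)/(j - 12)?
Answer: -5332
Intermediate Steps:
L(j) = 2*j/(-12 + j) (L(j) = (2*j)/(-12 + j) = 2*j/(-12 + j))
-124*((-4 - 1*(-47)) + L(0)) = -124*((-4 - 1*(-47)) + 2*0/(-12 + 0)) = -124*((-4 + 47) + 2*0/(-12)) = -124*(43 + 2*0*(-1/12)) = -124*(43 + 0) = -124*43 = -5332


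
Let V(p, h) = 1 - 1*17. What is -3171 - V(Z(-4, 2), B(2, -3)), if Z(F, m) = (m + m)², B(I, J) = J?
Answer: -3155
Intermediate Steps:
Z(F, m) = 4*m² (Z(F, m) = (2*m)² = 4*m²)
V(p, h) = -16 (V(p, h) = 1 - 17 = -16)
-3171 - V(Z(-4, 2), B(2, -3)) = -3171 - 1*(-16) = -3171 + 16 = -3155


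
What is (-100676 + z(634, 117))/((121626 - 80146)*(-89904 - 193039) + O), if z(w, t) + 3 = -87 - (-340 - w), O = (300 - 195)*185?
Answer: 9072/1066950565 ≈ 8.5027e-6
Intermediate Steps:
O = 19425 (O = 105*185 = 19425)
z(w, t) = 250 + w (z(w, t) = -3 + (-87 - (-340 - w)) = -3 + (-87 + (340 + w)) = -3 + (253 + w) = 250 + w)
(-100676 + z(634, 117))/((121626 - 80146)*(-89904 - 193039) + O) = (-100676 + (250 + 634))/((121626 - 80146)*(-89904 - 193039) + 19425) = (-100676 + 884)/(41480*(-282943) + 19425) = -99792/(-11736475640 + 19425) = -99792/(-11736456215) = -99792*(-1/11736456215) = 9072/1066950565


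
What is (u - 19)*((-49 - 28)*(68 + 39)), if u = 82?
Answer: -519057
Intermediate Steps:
(u - 19)*((-49 - 28)*(68 + 39)) = (82 - 19)*((-49 - 28)*(68 + 39)) = 63*(-77*107) = 63*(-8239) = -519057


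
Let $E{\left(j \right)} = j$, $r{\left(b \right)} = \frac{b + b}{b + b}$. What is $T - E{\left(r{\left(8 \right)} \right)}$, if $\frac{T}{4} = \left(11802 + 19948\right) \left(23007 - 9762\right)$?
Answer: $1682114999$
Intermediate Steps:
$r{\left(b \right)} = 1$ ($r{\left(b \right)} = \frac{2 b}{2 b} = 2 b \frac{1}{2 b} = 1$)
$T = 1682115000$ ($T = 4 \left(11802 + 19948\right) \left(23007 - 9762\right) = 4 \cdot 31750 \cdot 13245 = 4 \cdot 420528750 = 1682115000$)
$T - E{\left(r{\left(8 \right)} \right)} = 1682115000 - 1 = 1682114999$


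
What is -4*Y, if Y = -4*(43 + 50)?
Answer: 1488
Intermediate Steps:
Y = -372 (Y = -4*93 = -372)
-4*Y = -4*(-372) = 1488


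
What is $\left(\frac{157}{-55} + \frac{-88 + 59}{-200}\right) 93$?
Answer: $- \frac{554373}{2200} \approx -251.99$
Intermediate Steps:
$\left(\frac{157}{-55} + \frac{-88 + 59}{-200}\right) 93 = \left(157 \left(- \frac{1}{55}\right) - - \frac{29}{200}\right) 93 = \left(- \frac{157}{55} + \frac{29}{200}\right) 93 = \left(- \frac{5961}{2200}\right) 93 = - \frac{554373}{2200}$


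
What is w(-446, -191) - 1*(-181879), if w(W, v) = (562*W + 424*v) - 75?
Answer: -149832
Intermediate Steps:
w(W, v) = -75 + 424*v + 562*W (w(W, v) = (424*v + 562*W) - 75 = -75 + 424*v + 562*W)
w(-446, -191) - 1*(-181879) = (-75 + 424*(-191) + 562*(-446)) - 1*(-181879) = (-75 - 80984 - 250652) + 181879 = -331711 + 181879 = -149832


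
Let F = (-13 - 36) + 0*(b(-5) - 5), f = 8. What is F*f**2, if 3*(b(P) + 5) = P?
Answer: -3136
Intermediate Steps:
b(P) = -5 + P/3
F = -49 (F = (-13 - 36) + 0*((-5 + (1/3)*(-5)) - 5) = -49 + 0*((-5 - 5/3) - 5) = -49 + 0*(-20/3 - 5) = -49 + 0*(-35/3) = -49 + 0 = -49)
F*f**2 = -49*8**2 = -49*64 = -3136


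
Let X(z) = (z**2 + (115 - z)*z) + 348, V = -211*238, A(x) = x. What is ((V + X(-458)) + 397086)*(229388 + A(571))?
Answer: 67733503614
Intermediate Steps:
V = -50218
X(z) = 348 + z**2 + z*(115 - z) (X(z) = (z**2 + z*(115 - z)) + 348 = 348 + z**2 + z*(115 - z))
((V + X(-458)) + 397086)*(229388 + A(571)) = ((-50218 + (348 + 115*(-458))) + 397086)*(229388 + 571) = ((-50218 + (348 - 52670)) + 397086)*229959 = ((-50218 - 52322) + 397086)*229959 = (-102540 + 397086)*229959 = 294546*229959 = 67733503614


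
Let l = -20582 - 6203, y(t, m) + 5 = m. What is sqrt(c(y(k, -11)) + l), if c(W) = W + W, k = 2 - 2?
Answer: I*sqrt(26817) ≈ 163.76*I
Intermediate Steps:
k = 0
y(t, m) = -5 + m
l = -26785
c(W) = 2*W
sqrt(c(y(k, -11)) + l) = sqrt(2*(-5 - 11) - 26785) = sqrt(2*(-16) - 26785) = sqrt(-32 - 26785) = sqrt(-26817) = I*sqrt(26817)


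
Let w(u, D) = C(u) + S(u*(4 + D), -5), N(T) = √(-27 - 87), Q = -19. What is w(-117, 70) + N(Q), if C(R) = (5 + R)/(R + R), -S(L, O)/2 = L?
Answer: 2026028/117 + I*√114 ≈ 17316.0 + 10.677*I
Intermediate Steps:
S(L, O) = -2*L
C(R) = (5 + R)/(2*R) (C(R) = (5 + R)/((2*R)) = (5 + R)*(1/(2*R)) = (5 + R)/(2*R))
N(T) = I*√114 (N(T) = √(-114) = I*√114)
w(u, D) = (5 + u)/(2*u) - 2*u*(4 + D)
w(-117, 70) + N(Q) = (½)*(5 - 117 - 4*(-117)²*(4 + 70))/(-117) + I*√114 = (½)*(-1/117)*(5 - 117 - 4*13689*74) + I*√114 = (½)*(-1/117)*(5 - 117 - 4051944) + I*√114 = (½)*(-1/117)*(-4052056) + I*√114 = 2026028/117 + I*√114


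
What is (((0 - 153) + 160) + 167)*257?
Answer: 44718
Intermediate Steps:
(((0 - 153) + 160) + 167)*257 = ((-153 + 160) + 167)*257 = (7 + 167)*257 = 174*257 = 44718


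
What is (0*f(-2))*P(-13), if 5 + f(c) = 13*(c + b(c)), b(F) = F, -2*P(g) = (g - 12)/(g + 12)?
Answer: 0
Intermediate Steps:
P(g) = -(-12 + g)/(2*(12 + g)) (P(g) = -(g - 12)/(2*(g + 12)) = -(-12 + g)/(2*(12 + g)))
f(c) = -5 + 26*c (f(c) = -5 + 13*(c + c) = -5 + 13*(2*c) = -5 + 26*c)
(0*f(-2))*P(-13) = (0*(-5 + 26*(-2)))*((12 - 1*(-13))/(2*(12 - 13))) = (0*(-5 - 52))*((1/2)*(12 + 13)/(-1)) = (0*(-57))*((1/2)*(-1)*25) = 0*(-25/2) = 0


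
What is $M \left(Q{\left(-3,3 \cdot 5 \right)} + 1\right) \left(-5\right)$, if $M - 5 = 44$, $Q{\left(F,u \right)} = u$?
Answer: $-3920$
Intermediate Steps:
$M = 49$ ($M = 5 + 44 = 49$)
$M \left(Q{\left(-3,3 \cdot 5 \right)} + 1\right) \left(-5\right) = 49 \left(3 \cdot 5 + 1\right) \left(-5\right) = 49 \left(15 + 1\right) \left(-5\right) = 49 \cdot 16 \left(-5\right) = 49 \left(-80\right) = -3920$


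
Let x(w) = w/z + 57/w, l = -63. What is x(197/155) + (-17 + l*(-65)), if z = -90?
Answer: 11330165141/2748150 ≈ 4122.8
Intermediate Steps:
x(w) = 57/w - w/90 (x(w) = w/(-90) + 57/w = w*(-1/90) + 57/w = -w/90 + 57/w = 57/w - w/90)
x(197/155) + (-17 + l*(-65)) = (57/((197/155)) - 197/(90*155)) + (-17 - 63*(-65)) = (57/((197*(1/155))) - 197/(90*155)) + (-17 + 4095) = (57/(197/155) - 1/90*197/155) + 4078 = (57*(155/197) - 197/13950) + 4078 = (8835/197 - 197/13950) + 4078 = 123209441/2748150 + 4078 = 11330165141/2748150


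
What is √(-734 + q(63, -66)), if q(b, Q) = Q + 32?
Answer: 16*I*√3 ≈ 27.713*I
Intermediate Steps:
q(b, Q) = 32 + Q
√(-734 + q(63, -66)) = √(-734 + (32 - 66)) = √(-734 - 34) = √(-768) = 16*I*√3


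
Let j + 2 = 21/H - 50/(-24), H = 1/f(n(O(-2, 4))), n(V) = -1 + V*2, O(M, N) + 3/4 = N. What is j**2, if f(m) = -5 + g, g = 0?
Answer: 1585081/144 ≈ 11008.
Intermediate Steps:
O(M, N) = -3/4 + N
n(V) = -1 + 2*V
f(m) = -5 (f(m) = -5 + 0 = -5)
H = -1/5 (H = 1/(-5) = -1/5 ≈ -0.20000)
j = -1259/12 (j = -2 + (21/(-1/5) - 50/(-24)) = -2 + (21*(-5) - 50*(-1/24)) = -2 + (-105 + 25/12) = -2 - 1235/12 = -1259/12 ≈ -104.92)
j**2 = (-1259/12)**2 = 1585081/144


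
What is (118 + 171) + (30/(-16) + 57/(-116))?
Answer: 66499/232 ≈ 286.63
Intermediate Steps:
(118 + 171) + (30/(-16) + 57/(-116)) = 289 + (30*(-1/16) + 57*(-1/116)) = 289 + (-15/8 - 57/116) = 289 - 549/232 = 66499/232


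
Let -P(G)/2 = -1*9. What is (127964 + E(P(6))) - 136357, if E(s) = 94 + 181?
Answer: -8118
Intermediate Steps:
P(G) = 18 (P(G) = -(-2)*9 = -2*(-9) = 18)
E(s) = 275
(127964 + E(P(6))) - 136357 = (127964 + 275) - 136357 = 128239 - 136357 = -8118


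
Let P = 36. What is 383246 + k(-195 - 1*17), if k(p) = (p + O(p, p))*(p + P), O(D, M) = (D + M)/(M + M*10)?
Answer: 420526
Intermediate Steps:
O(D, M) = (D + M)/(11*M) (O(D, M) = (D + M)/(M + 10*M) = (D + M)/((11*M)) = (D + M)*(1/(11*M)) = (D + M)/(11*M))
k(p) = (36 + p)*(2/11 + p) (k(p) = (p + (p + p)/(11*p))*(p + 36) = (p + (2*p)/(11*p))*(36 + p) = (p + 2/11)*(36 + p) = (2/11 + p)*(36 + p) = (36 + p)*(2/11 + p))
383246 + k(-195 - 1*17) = 383246 + (72/11 + (-195 - 1*17)² + 398*(-195 - 1*17)/11) = 383246 + (72/11 + (-195 - 17)² + 398*(-195 - 17)/11) = 383246 + (72/11 + (-212)² + (398/11)*(-212)) = 383246 + (72/11 + 44944 - 84376/11) = 383246 + 37280 = 420526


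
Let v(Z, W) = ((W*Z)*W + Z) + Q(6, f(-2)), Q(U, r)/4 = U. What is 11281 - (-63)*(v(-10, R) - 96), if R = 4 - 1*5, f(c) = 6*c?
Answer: 5485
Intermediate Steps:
Q(U, r) = 4*U
R = -1 (R = 4 - 5 = -1)
v(Z, W) = 24 + Z + Z*W**2 (v(Z, W) = ((W*Z)*W + Z) + 4*6 = (Z*W**2 + Z) + 24 = (Z + Z*W**2) + 24 = 24 + Z + Z*W**2)
11281 - (-63)*(v(-10, R) - 96) = 11281 - (-63)*((24 - 10 - 10*(-1)**2) - 96) = 11281 - (-63)*((24 - 10 - 10*1) - 96) = 11281 - (-63)*((24 - 10 - 10) - 96) = 11281 - (-63)*(4 - 96) = 11281 - (-63)*(-92) = 11281 - 1*5796 = 11281 - 5796 = 5485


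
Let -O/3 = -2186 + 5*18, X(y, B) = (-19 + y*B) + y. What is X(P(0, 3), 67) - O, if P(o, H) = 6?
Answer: -5899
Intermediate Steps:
X(y, B) = -19 + y + B*y (X(y, B) = (-19 + B*y) + y = -19 + y + B*y)
O = 6288 (O = -3*(-2186 + 5*18) = -3*(-2186 + 90) = -3*(-2096) = 6288)
X(P(0, 3), 67) - O = (-19 + 6 + 67*6) - 1*6288 = (-19 + 6 + 402) - 6288 = 389 - 6288 = -5899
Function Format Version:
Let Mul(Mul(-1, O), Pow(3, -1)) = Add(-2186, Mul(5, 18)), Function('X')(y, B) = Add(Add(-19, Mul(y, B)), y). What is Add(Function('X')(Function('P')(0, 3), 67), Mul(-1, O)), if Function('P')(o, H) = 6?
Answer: -5899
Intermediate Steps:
Function('X')(y, B) = Add(-19, y, Mul(B, y)) (Function('X')(y, B) = Add(Add(-19, Mul(B, y)), y) = Add(-19, y, Mul(B, y)))
O = 6288 (O = Mul(-3, Add(-2186, Mul(5, 18))) = Mul(-3, Add(-2186, 90)) = Mul(-3, -2096) = 6288)
Add(Function('X')(Function('P')(0, 3), 67), Mul(-1, O)) = Add(Add(-19, 6, Mul(67, 6)), Mul(-1, 6288)) = Add(Add(-19, 6, 402), -6288) = Add(389, -6288) = -5899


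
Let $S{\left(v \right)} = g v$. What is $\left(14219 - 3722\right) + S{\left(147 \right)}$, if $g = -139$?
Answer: $-9936$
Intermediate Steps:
$S{\left(v \right)} = - 139 v$
$\left(14219 - 3722\right) + S{\left(147 \right)} = \left(14219 - 3722\right) - 20433 = 10497 - 20433 = -9936$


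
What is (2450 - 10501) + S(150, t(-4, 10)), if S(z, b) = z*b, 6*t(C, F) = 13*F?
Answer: -4801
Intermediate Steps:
t(C, F) = 13*F/6 (t(C, F) = (13*F)/6 = 13*F/6)
S(z, b) = b*z
(2450 - 10501) + S(150, t(-4, 10)) = (2450 - 10501) + ((13/6)*10)*150 = -8051 + (65/3)*150 = -8051 + 3250 = -4801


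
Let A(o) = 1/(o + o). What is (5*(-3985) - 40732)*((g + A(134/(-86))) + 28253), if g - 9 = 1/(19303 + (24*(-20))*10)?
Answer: -3331513168855653/1943402 ≈ -1.7143e+9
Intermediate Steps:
g = 130528/14503 (g = 9 + 1/(19303 + (24*(-20))*10) = 9 + 1/(19303 - 480*10) = 9 + 1/(19303 - 4800) = 9 + 1/14503 = 130528/14503 ≈ 9.0001)
A(o) = 1/(2*o)
(5*(-3985) - 40732)*((g + A(134/(-86))) + 28253) = (5*(-3985) - 40732)*((130528/14503 + 1/(2*((134/(-86))))) + 28253) = (-19925 - 40732)*((130528/14503 + 1/(2*((134*(-1/86))))) + 28253) = -60657*((130528/14503 + 1/(2*(-67/43))) + 28253) = -60657*((130528/14503 + (½)*(-43/67)) + 28253) = -60657*((130528/14503 - 43/134) + 28253) = -60657*(16867123/1943402 + 28253) = -60657*54923803829/1943402 = -3331513168855653/1943402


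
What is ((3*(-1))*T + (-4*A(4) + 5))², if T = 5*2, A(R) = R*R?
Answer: 7921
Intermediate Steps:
A(R) = R²
T = 10
((3*(-1))*T + (-4*A(4) + 5))² = ((3*(-1))*10 + (-4*4² + 5))² = (-3*10 + (-4*16 + 5))² = (-30 + (-64 + 5))² = (-30 - 59)² = (-89)² = 7921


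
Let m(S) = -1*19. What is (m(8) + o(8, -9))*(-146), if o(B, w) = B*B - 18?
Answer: -3942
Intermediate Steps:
m(S) = -19
o(B, w) = -18 + B**2 (o(B, w) = B**2 - 18 = -18 + B**2)
(m(8) + o(8, -9))*(-146) = (-19 + (-18 + 8**2))*(-146) = (-19 + (-18 + 64))*(-146) = (-19 + 46)*(-146) = 27*(-146) = -3942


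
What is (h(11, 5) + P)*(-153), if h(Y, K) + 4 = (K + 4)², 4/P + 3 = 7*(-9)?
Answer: -129489/11 ≈ -11772.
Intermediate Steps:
P = -2/33 (P = 4/(-3 + 7*(-9)) = 4/(-3 - 63) = 4/(-66) = 4*(-1/66) = -2/33 ≈ -0.060606)
h(Y, K) = -4 + (4 + K)² (h(Y, K) = -4 + (K + 4)² = -4 + (4 + K)²)
(h(11, 5) + P)*(-153) = ((-4 + (4 + 5)²) - 2/33)*(-153) = ((-4 + 9²) - 2/33)*(-153) = ((-4 + 81) - 2/33)*(-153) = (77 - 2/33)*(-153) = (2539/33)*(-153) = -129489/11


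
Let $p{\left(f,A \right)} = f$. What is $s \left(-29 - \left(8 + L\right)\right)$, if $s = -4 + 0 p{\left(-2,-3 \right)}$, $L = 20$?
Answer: $228$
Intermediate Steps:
$s = -4$ ($s = -4 + 0 \left(-2\right) = -4 + 0 = -4$)
$s \left(-29 - \left(8 + L\right)\right) = - 4 \left(-29 - 28\right) = \left(-4\right) \left(-57\right) = 228$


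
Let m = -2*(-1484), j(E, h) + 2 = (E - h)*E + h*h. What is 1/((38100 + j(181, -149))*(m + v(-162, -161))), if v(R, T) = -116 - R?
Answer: 1/361767406 ≈ 2.7642e-9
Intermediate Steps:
j(E, h) = -2 + h**2 + E*(E - h) (j(E, h) = -2 + ((E - h)*E + h*h) = -2 + (E*(E - h) + h**2) = -2 + (h**2 + E*(E - h)) = -2 + h**2 + E*(E - h))
m = 2968
1/((38100 + j(181, -149))*(m + v(-162, -161))) = 1/((38100 + (-2 + 181**2 + (-149)**2 - 1*181*(-149)))*(2968 + (-116 - 1*(-162)))) = 1/((38100 + (-2 + 32761 + 22201 + 26969))*(2968 + (-116 + 162))) = 1/((38100 + 81929)*(2968 + 46)) = 1/(120029*3014) = 1/361767406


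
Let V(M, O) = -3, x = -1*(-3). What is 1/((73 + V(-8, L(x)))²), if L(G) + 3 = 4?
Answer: 1/4900 ≈ 0.00020408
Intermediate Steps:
x = 3
L(G) = 1 (L(G) = -3 + 4 = 1)
1/((73 + V(-8, L(x)))²) = 1/((73 - 3)²) = 1/(70²) = 1/4900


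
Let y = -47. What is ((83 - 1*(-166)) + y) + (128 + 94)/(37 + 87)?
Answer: 12635/62 ≈ 203.79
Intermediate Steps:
((83 - 1*(-166)) + y) + (128 + 94)/(37 + 87) = ((83 - 1*(-166)) - 47) + (128 + 94)/(37 + 87) = ((83 + 166) - 47) + 222/124 = (249 - 47) + 222*(1/124) = 202 + 111/62 = 12635/62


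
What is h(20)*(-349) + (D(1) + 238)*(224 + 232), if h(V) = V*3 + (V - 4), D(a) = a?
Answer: 82460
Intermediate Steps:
h(V) = -4 + 4*V (h(V) = 3*V + (-4 + V) = -4 + 4*V)
h(20)*(-349) + (D(1) + 238)*(224 + 232) = (-4 + 4*20)*(-349) + (1 + 238)*(224 + 232) = (-4 + 80)*(-349) + 239*456 = 76*(-349) + 108984 = -26524 + 108984 = 82460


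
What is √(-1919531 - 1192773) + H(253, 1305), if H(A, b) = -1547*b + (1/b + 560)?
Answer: -2633848874/1305 + 52*I*√1151 ≈ -2.0183e+6 + 1764.2*I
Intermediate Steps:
H(A, b) = 560 + 1/b - 1547*b (H(A, b) = -1547*b + (560 + 1/b) = 560 + 1/b - 1547*b)
√(-1919531 - 1192773) + H(253, 1305) = √(-1919531 - 1192773) + (560 + 1/1305 - 1547*1305) = √(-3112304) + (560 + 1/1305 - 2018835) = 52*I*√1151 - 2633848874/1305 = -2633848874/1305 + 52*I*√1151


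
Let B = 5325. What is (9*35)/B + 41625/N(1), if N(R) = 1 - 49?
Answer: -4925289/5680 ≈ -867.13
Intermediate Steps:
N(R) = -48
(9*35)/B + 41625/N(1) = (9*35)/5325 + 41625/(-48) = 315*(1/5325) + 41625*(-1/48) = 21/355 - 13875/16 = -4925289/5680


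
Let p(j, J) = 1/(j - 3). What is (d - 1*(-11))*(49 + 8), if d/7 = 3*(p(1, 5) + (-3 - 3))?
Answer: -14307/2 ≈ -7153.5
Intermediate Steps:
p(j, J) = 1/(-3 + j)
d = -273/2 (d = 7*(3*(1/(-3 + 1) + (-3 - 3))) = 7*(3*(1/(-2) - 6)) = 7*(3*(-½ - 6)) = 7*(3*(-13/2)) = 7*(-39/2) = -273/2 ≈ -136.50)
(d - 1*(-11))*(49 + 8) = (-273/2 - 1*(-11))*(49 + 8) = (-273/2 + 11)*57 = -251/2*57 = -14307/2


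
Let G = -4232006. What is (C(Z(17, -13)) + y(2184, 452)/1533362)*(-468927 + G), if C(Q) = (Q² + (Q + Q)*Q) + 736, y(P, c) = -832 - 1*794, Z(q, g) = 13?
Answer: -4479912382764110/766681 ≈ -5.8433e+9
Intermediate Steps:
y(P, c) = -1626 (y(P, c) = -832 - 794 = -1626)
C(Q) = 736 + 3*Q² (C(Q) = (Q² + (2*Q)*Q) + 736 = (Q² + 2*Q²) + 736 = 3*Q² + 736 = 736 + 3*Q²)
(C(Z(17, -13)) + y(2184, 452)/1533362)*(-468927 + G) = ((736 + 3*13²) - 1626/1533362)*(-468927 - 4232006) = ((736 + 3*169) - 1626*1/1533362)*(-4700933) = ((736 + 507) - 813/766681)*(-4700933) = (1243 - 813/766681)*(-4700933) = (952983670/766681)*(-4700933) = -4479912382764110/766681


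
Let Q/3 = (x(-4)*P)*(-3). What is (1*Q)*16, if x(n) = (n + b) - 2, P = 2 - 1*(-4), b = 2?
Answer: 3456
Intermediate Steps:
P = 6 (P = 2 + 4 = 6)
x(n) = n (x(n) = (n + 2) - 2 = (2 + n) - 2 = n)
Q = 216 (Q = 3*(-4*6*(-3)) = 3*(-24*(-3)) = 3*72 = 216)
(1*Q)*16 = (1*216)*16 = 216*16 = 3456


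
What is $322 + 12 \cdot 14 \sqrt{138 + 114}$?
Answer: $322 + 1008 \sqrt{7} \approx 2988.9$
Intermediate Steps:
$322 + 12 \cdot 14 \sqrt{138 + 114} = 322 + 168 \sqrt{252} = 322 + 168 \cdot 6 \sqrt{7} = 322 + 1008 \sqrt{7}$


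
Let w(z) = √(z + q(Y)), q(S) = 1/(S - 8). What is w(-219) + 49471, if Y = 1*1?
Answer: 49471 + I*√10738/7 ≈ 49471.0 + 14.803*I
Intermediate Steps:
Y = 1
q(S) = 1/(-8 + S)
w(z) = √(-⅐ + z) (w(z) = √(z + 1/(-8 + 1)) = √(z + 1/(-7)) = √(z - ⅐) = √(-⅐ + z))
w(-219) + 49471 = √(-7 + 49*(-219))/7 + 49471 = √(-7 - 10731)/7 + 49471 = √(-10738)/7 + 49471 = (I*√10738)/7 + 49471 = I*√10738/7 + 49471 = 49471 + I*√10738/7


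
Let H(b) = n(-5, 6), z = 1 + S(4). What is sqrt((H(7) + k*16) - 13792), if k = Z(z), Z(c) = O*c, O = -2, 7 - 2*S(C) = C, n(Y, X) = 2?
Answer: I*sqrt(13870) ≈ 117.77*I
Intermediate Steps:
S(C) = 7/2 - C/2
z = 5/2 (z = 1 + (7/2 - 1/2*4) = 1 + (7/2 - 2) = 1 + 3/2 = 5/2 ≈ 2.5000)
H(b) = 2
Z(c) = -2*c
k = -5 (k = -2*5/2 = -5)
sqrt((H(7) + k*16) - 13792) = sqrt((2 - 5*16) - 13792) = sqrt((2 - 80) - 13792) = sqrt(-78 - 13792) = sqrt(-13870) = I*sqrt(13870)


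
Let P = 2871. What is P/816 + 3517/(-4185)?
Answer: 3048421/1138320 ≈ 2.6780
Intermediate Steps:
P/816 + 3517/(-4185) = 2871/816 + 3517/(-4185) = 2871*(1/816) + 3517*(-1/4185) = 957/272 - 3517/4185 = 3048421/1138320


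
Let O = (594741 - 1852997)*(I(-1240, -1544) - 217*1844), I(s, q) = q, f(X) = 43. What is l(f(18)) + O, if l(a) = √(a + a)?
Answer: 505431369152 + √86 ≈ 5.0543e+11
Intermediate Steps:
l(a) = √2*√a (l(a) = √(2*a) = √2*√a)
O = 505431369152 (O = (594741 - 1852997)*(-1544 - 217*1844) = -1258256*(-1544 - 400148) = -1258256*(-401692) = 505431369152)
l(f(18)) + O = √2*√43 + 505431369152 = √86 + 505431369152 = 505431369152 + √86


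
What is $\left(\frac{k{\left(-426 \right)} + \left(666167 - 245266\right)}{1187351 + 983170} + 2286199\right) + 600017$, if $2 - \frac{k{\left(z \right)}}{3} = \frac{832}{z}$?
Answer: $\frac{444786093020869}{154106991} \approx 2.8862 \cdot 10^{6}$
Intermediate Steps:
$k{\left(z \right)} = 6 - \frac{2496}{z}$ ($k{\left(z \right)} = 6 - 3 \frac{832}{z} = 6 - \frac{2496}{z}$)
$\left(\frac{k{\left(-426 \right)} + \left(666167 - 245266\right)}{1187351 + 983170} + 2286199\right) + 600017 = \left(\frac{\left(6 - \frac{2496}{-426}\right) + \left(666167 - 245266\right)}{1187351 + 983170} + 2286199\right) + 600017 = \left(\frac{\left(6 - - \frac{416}{71}\right) + 420901}{2170521} + 2286199\right) + 600017 = \left(\left(\left(6 + \frac{416}{71}\right) + 420901\right) \frac{1}{2170521} + 2286199\right) + 600017 = \left(\left(\frac{842}{71} + 420901\right) \frac{1}{2170521} + 2286199\right) + 600017 = \left(\frac{29884813}{71} \cdot \frac{1}{2170521} + 2286199\right) + 600017 = \left(\frac{29884813}{154106991} + 2286199\right) + 600017 = \frac{352319278602022}{154106991} + 600017 = \frac{444786093020869}{154106991}$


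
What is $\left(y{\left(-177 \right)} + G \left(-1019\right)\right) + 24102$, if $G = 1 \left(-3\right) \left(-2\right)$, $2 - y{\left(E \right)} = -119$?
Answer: $18109$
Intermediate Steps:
$y{\left(E \right)} = 121$ ($y{\left(E \right)} = 2 - -119 = 2 + 119 = 121$)
$G = 6$ ($G = \left(-3\right) \left(-2\right) = 6$)
$\left(y{\left(-177 \right)} + G \left(-1019\right)\right) + 24102 = \left(121 + 6 \left(-1019\right)\right) + 24102 = \left(121 - 6114\right) + 24102 = -5993 + 24102 = 18109$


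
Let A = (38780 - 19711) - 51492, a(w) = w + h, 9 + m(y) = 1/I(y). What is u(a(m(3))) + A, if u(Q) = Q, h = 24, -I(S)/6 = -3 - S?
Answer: -1166687/36 ≈ -32408.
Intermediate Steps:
I(S) = 18 + 6*S (I(S) = -6*(-3 - S) = 18 + 6*S)
m(y) = -9 + 1/(18 + 6*y)
a(w) = 24 + w (a(w) = w + 24 = 24 + w)
A = -32423 (A = 19069 - 51492 = -32423)
u(a(m(3))) + A = (24 + (-161 - 54*3)/(6*(3 + 3))) - 32423 = (24 + (1/6)*(-161 - 162)/6) - 32423 = (24 + (1/6)*(1/6)*(-323)) - 32423 = (24 - 323/36) - 32423 = 541/36 - 32423 = -1166687/36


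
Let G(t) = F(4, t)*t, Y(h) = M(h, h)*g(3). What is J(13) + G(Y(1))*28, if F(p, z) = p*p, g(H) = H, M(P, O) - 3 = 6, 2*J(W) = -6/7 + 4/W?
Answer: 1100711/91 ≈ 12096.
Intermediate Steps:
J(W) = -3/7 + 2/W (J(W) = (-6/7 + 4/W)/2 = -3/7 + 2/W)
M(P, O) = 9 (M(P, O) = 3 + 6 = 9)
F(p, z) = p**2
Y(h) = 27 (Y(h) = 9*3 = 27)
G(t) = 16*t (G(t) = 4**2*t = 16*t)
J(13) + G(Y(1))*28 = (-3/7 + 2/13) + (16*27)*28 = (-3/7 + 2*(1/13)) + 432*28 = (-3/7 + 2/13) + 12096 = -25/91 + 12096 = 1100711/91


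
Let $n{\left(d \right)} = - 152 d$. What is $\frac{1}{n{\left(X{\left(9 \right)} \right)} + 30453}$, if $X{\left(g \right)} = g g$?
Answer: $\frac{1}{18141} \approx 5.5124 \cdot 10^{-5}$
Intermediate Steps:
$X{\left(g \right)} = g^{2}$
$\frac{1}{n{\left(X{\left(9 \right)} \right)} + 30453} = \frac{1}{- 152 \cdot 9^{2} + 30453} = \frac{1}{\left(-152\right) 81 + 30453} = \frac{1}{-12312 + 30453} = \frac{1}{18141}$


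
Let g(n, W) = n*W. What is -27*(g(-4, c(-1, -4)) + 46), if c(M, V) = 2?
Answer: -1026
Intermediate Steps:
g(n, W) = W*n
-27*(g(-4, c(-1, -4)) + 46) = -27*(2*(-4) + 46) = -27*(-8 + 46) = -27*38 = -1026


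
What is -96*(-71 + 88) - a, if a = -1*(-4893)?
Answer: -6525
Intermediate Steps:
a = 4893
-96*(-71 + 88) - a = -96*(-71 + 88) - 1*4893 = -96*17 - 4893 = -1632 - 4893 = -6525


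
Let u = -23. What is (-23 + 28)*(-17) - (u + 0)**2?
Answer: -614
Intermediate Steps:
(-23 + 28)*(-17) - (u + 0)**2 = (-23 + 28)*(-17) - (-23 + 0)**2 = 5*(-17) - 1*(-23)**2 = -85 - 1*529 = -85 - 529 = -614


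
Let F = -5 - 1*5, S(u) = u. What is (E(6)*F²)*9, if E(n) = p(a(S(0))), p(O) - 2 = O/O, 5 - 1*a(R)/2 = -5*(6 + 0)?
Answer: 2700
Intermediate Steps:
a(R) = 70 (a(R) = 10 - (-10)*(6 + 0) = 10 - (-10)*6 = 10 - 2*(-30) = 10 + 60 = 70)
p(O) = 3 (p(O) = 2 + O/O = 2 + 1 = 3)
E(n) = 3
F = -10 (F = -5 - 5 = -10)
(E(6)*F²)*9 = (3*(-10)²)*9 = (3*100)*9 = 300*9 = 2700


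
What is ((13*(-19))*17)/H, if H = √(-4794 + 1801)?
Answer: 4199*I*√2993/2993 ≈ 76.752*I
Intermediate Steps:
H = I*√2993 (H = √(-2993) = I*√2993 ≈ 54.708*I)
((13*(-19))*17)/H = ((13*(-19))*17)/((I*√2993)) = (-247*17)*(-I*√2993/2993) = -(-4199)*I*√2993/2993 = 4199*I*√2993/2993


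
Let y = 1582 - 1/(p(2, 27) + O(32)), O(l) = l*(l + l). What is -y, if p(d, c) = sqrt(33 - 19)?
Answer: -3317682366/2097145 - sqrt(14)/4194290 ≈ -1582.0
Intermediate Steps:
O(l) = 2*l**2 (O(l) = l*(2*l) = 2*l**2)
p(d, c) = sqrt(14)
y = 1582 - 1/(2048 + sqrt(14)) (y = 1582 - 1/(sqrt(14) + 2*32**2) = 1582 - 1/(sqrt(14) + 2*1024) = 1582 - 1/(sqrt(14) + 2048) = 1582 - 1/(2048 + sqrt(14)) ≈ 1582.0)
-y = -(3317682366/2097145 + sqrt(14)/4194290) = -3317682366/2097145 - sqrt(14)/4194290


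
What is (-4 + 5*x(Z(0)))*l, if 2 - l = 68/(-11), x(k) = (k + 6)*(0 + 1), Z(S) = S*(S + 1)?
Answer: 2340/11 ≈ 212.73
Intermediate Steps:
Z(S) = S*(1 + S)
x(k) = 6 + k (x(k) = (6 + k)*1 = 6 + k)
l = 90/11 (l = 2 - 68/(-11) = 2 - 68*(-1)/11 = 2 - 1*(-68/11) = 2 + 68/11 = 90/11 ≈ 8.1818)
(-4 + 5*x(Z(0)))*l = (-4 + 5*(6 + 0*(1 + 0)))*(90/11) = (-4 + 5*(6 + 0*1))*(90/11) = (-4 + 5*(6 + 0))*(90/11) = (-4 + 5*6)*(90/11) = (-4 + 30)*(90/11) = 26*(90/11) = 2340/11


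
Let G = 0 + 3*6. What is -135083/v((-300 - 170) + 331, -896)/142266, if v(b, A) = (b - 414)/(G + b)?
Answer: -16345043/78673098 ≈ -0.20776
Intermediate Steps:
G = 18 (G = 0 + 18 = 18)
v(b, A) = (-414 + b)/(18 + b) (v(b, A) = (b - 414)/(18 + b) = (-414 + b)/(18 + b))
-135083/v((-300 - 170) + 331, -896)/142266 = -135083*(18 + ((-300 - 170) + 331))/(-414 + ((-300 - 170) + 331))/142266 = -135083*(18 + (-470 + 331))/(-414 + (-470 + 331))*(1/142266) = -135083*(18 - 139)/(-414 - 139)*(1/142266) = -135083/(-553/(-121))*(1/142266) = -135083/((-1/121*(-553)))*(1/142266) = -135083/553/121*(1/142266) = -135083*121/553*(1/142266) = -16345043/553*1/142266 = -16345043/78673098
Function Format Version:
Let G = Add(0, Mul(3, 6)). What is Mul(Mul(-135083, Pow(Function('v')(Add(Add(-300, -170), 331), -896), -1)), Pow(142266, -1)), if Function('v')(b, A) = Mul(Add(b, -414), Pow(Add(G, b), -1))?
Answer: Rational(-16345043, 78673098) ≈ -0.20776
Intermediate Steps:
G = 18 (G = Add(0, 18) = 18)
Function('v')(b, A) = Mul(Pow(Add(18, b), -1), Add(-414, b)) (Function('v')(b, A) = Mul(Add(b, -414), Pow(Add(18, b), -1)) = Mul(Add(-414, b), Pow(Add(18, b), -1)) = Mul(Pow(Add(18, b), -1), Add(-414, b)))
Mul(Mul(-135083, Pow(Function('v')(Add(Add(-300, -170), 331), -896), -1)), Pow(142266, -1)) = Mul(Mul(-135083, Pow(Mul(Pow(Add(18, Add(Add(-300, -170), 331)), -1), Add(-414, Add(Add(-300, -170), 331))), -1)), Pow(142266, -1)) = Mul(Mul(-135083, Pow(Mul(Pow(Add(18, Add(-470, 331)), -1), Add(-414, Add(-470, 331))), -1)), Rational(1, 142266)) = Mul(Mul(-135083, Pow(Mul(Pow(Add(18, -139), -1), Add(-414, -139)), -1)), Rational(1, 142266)) = Mul(Mul(-135083, Pow(Mul(Pow(-121, -1), -553), -1)), Rational(1, 142266)) = Mul(Mul(-135083, Pow(Mul(Rational(-1, 121), -553), -1)), Rational(1, 142266)) = Mul(Mul(-135083, Pow(Rational(553, 121), -1)), Rational(1, 142266)) = Mul(Mul(-135083, Rational(121, 553)), Rational(1, 142266)) = Mul(Rational(-16345043, 553), Rational(1, 142266)) = Rational(-16345043, 78673098)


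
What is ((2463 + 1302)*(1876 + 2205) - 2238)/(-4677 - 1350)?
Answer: -5120909/2009 ≈ -2549.0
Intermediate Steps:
((2463 + 1302)*(1876 + 2205) - 2238)/(-4677 - 1350) = (3765*4081 - 2238)/(-6027) = (15364965 - 2238)*(-1/6027) = 15362727*(-1/6027) = -5120909/2009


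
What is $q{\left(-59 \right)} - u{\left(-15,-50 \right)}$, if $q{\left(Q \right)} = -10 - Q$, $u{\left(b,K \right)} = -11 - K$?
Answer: $10$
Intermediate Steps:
$q{\left(-59 \right)} - u{\left(-15,-50 \right)} = \left(-10 - -59\right) - \left(-11 - -50\right) = \left(-10 + 59\right) - \left(-11 + 50\right) = 49 - 39 = 10$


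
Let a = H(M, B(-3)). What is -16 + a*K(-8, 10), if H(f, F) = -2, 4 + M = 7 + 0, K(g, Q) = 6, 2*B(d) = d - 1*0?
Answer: -28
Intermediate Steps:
B(d) = d/2 (B(d) = (d - 1*0)/2 = (d + 0)/2 = d/2)
M = 3 (M = -4 + (7 + 0) = -4 + 7 = 3)
a = -2
-16 + a*K(-8, 10) = -16 - 2*6 = -16 - 12 = -28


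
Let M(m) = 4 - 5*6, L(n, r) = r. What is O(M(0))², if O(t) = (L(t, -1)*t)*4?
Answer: 10816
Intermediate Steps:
M(m) = -26 (M(m) = 4 - 30 = -26)
O(t) = -4*t (O(t) = -t*4 = -4*t)
O(M(0))² = (-4*(-26))² = 104² = 10816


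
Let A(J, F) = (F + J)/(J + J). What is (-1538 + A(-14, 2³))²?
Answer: 463497841/196 ≈ 2.3648e+6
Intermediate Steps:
A(J, F) = (F + J)/(2*J) (A(J, F) = (F + J)/((2*J)) = (F + J)*(1/(2*J)) = (F + J)/(2*J))
(-1538 + A(-14, 2³))² = (-1538 + (½)*(2³ - 14)/(-14))² = (-1538 + (½)*(-1/14)*(8 - 14))² = (-1538 + (½)*(-1/14)*(-6))² = (-1538 + 3/14)² = (-21529/14)² = 463497841/196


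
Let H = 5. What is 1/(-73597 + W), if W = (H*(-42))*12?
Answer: -1/76117 ≈ -1.3138e-5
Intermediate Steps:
W = -2520 (W = (5*(-42))*12 = -210*12 = -2520)
1/(-73597 + W) = 1/(-73597 - 2520) = 1/(-76117) = -1/76117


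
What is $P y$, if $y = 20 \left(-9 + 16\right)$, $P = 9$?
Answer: $1260$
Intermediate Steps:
$y = 140$ ($y = 20 \cdot 7 = 140$)
$P y = 9 \cdot 140 = 1260$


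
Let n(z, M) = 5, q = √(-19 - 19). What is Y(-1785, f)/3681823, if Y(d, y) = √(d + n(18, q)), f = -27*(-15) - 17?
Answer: 2*I*√445/3681823 ≈ 1.1459e-5*I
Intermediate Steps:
q = I*√38 (q = √(-38) = I*√38 ≈ 6.1644*I)
f = 388 (f = 405 - 17 = 388)
Y(d, y) = √(5 + d) (Y(d, y) = √(d + 5) = √(5 + d))
Y(-1785, f)/3681823 = √(5 - 1785)/3681823 = √(-1780)*(1/3681823) = (2*I*√445)*(1/3681823) = 2*I*√445/3681823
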